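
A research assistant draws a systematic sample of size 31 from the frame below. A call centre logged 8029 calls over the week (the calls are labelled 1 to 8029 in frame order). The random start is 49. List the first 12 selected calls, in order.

49, 308, 567, 826, 1085, 1344, 1603, 1862, 2121, 2380, 2639, 2898

k = N/n = 8029/31 = 259
call 1: 49
call 2: 49 + 259 = 308
call 3: 308 + 259 = 567
call 4: 567 + 259 = 826
call 5: 826 + 259 = 1085
call 6: 1085 + 259 = 1344
call 7: 1344 + 259 = 1603
call 8: 1603 + 259 = 1862
call 9: 1862 + 259 = 2121
call 10: 2121 + 259 = 2380
call 11: 2380 + 259 = 2639
call 12: 2639 + 259 = 2898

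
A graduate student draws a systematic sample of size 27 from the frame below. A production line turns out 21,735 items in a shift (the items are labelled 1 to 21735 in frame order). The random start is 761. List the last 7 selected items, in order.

16861, 17666, 18471, 19276, 20081, 20886, 21691

k = N/n = 21735/27 = 805
21st selection = 761 + 20×805 = 16861
22nd: 16861 + 805 = 17666
23rd: 17666 + 805 = 18471
24th: 18471 + 805 = 19276
25th: 19276 + 805 = 20081
26th: 20081 + 805 = 20886
27th: 20886 + 805 = 21691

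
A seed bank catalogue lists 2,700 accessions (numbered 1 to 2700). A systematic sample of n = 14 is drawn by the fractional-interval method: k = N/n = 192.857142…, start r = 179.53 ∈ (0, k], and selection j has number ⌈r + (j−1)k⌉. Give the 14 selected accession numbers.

j=1: r + 0k = 179.53 → ⌈·⌉ = 180
j=2: r + 1k = 372.387142… → ⌈·⌉ = 373
j=3: r + 2k = 565.244285… → ⌈·⌉ = 566
j=4: r + 3k = 758.101428… → ⌈·⌉ = 759
j=5: r + 4k = 950.958571… → ⌈·⌉ = 951
j=6: r + 5k = 1143.815714… → ⌈·⌉ = 1144
j=7: r + 6k = 1336.672857… → ⌈·⌉ = 1337
j=8: r + 7k = 1529.53 → ⌈·⌉ = 1530
j=9: r + 8k = 1722.387142… → ⌈·⌉ = 1723
j=10: r + 9k = 1915.244285… → ⌈·⌉ = 1916
j=11: r + 10k = 2108.101428… → ⌈·⌉ = 2109
j=12: r + 11k = 2300.958571… → ⌈·⌉ = 2301
j=13: r + 12k = 2493.815714… → ⌈·⌉ = 2494
j=14: r + 13k = 2686.672857… → ⌈·⌉ = 2687

180, 373, 566, 759, 951, 1144, 1337, 1530, 1723, 1916, 2109, 2301, 2494, 2687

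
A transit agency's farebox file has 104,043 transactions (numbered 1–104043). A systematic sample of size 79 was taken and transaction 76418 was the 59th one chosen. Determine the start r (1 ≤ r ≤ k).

32

k = 104043/79 = 1317
r = 76418 − (59−1)×1317 = 76418 − 76386 = 32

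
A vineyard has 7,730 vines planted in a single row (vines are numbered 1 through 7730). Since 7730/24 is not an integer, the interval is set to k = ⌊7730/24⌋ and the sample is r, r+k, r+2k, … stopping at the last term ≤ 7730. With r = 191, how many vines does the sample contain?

24

k = ⌊7730/24⌋ = 322
Achieved size = ⌊(7730 − 191)/322⌋ + 1 = ⌊7539/322⌋ + 1 = 23 + 1 = 24
(last selection: 191 + 23×322 = 7597 ≤ 7730; next would be 7919 > 7730)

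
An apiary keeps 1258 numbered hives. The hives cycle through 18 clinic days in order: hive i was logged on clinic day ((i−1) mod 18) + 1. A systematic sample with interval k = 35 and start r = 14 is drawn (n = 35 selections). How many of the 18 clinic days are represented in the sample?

18

Consecutive selections differ by k = 35, so their clinic day numbers differ by 35 mod 18 = 17.
gcd(35, 18) = 1, so the sample visits 18/1 = 18 distinct residues mod 18.
Start 14 is clinic day 14; the clinic days hit are 1, 2, 3, 4, 5, 6, 7, 8, 9, 10, 11, 12, 13, 14, 15, 16, 17, 18.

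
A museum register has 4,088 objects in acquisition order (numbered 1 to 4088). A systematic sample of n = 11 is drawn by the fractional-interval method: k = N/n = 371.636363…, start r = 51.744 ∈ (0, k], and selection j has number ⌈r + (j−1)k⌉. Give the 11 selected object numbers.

j=1: r + 0k = 51.744 → ⌈·⌉ = 52
j=2: r + 1k = 423.380363… → ⌈·⌉ = 424
j=3: r + 2k = 795.016727… → ⌈·⌉ = 796
j=4: r + 3k = 1166.653090… → ⌈·⌉ = 1167
j=5: r + 4k = 1538.289454… → ⌈·⌉ = 1539
j=6: r + 5k = 1909.925818… → ⌈·⌉ = 1910
j=7: r + 6k = 2281.562181… → ⌈·⌉ = 2282
j=8: r + 7k = 2653.198545… → ⌈·⌉ = 2654
j=9: r + 8k = 3024.834909… → ⌈·⌉ = 3025
j=10: r + 9k = 3396.471272… → ⌈·⌉ = 3397
j=11: r + 10k = 3768.107636… → ⌈·⌉ = 3769

52, 424, 796, 1167, 1539, 1910, 2282, 2654, 3025, 3397, 3769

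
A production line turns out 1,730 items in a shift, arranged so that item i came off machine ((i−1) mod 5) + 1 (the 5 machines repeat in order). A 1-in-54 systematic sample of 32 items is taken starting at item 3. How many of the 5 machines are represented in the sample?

5

Consecutive selections differ by k = 54, so their machine numbers differ by 54 mod 5 = 4.
gcd(54, 5) = 1, so the sample visits 5/1 = 5 distinct residues mod 5.
Start 3 is machine 3; the machines hit are 1, 2, 3, 4, 5.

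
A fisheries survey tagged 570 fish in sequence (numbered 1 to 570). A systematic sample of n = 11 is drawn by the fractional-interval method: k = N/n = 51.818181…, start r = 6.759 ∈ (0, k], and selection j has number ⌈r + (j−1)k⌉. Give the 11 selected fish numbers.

j=1: r + 0k = 6.759 → ⌈·⌉ = 7
j=2: r + 1k = 58.577181… → ⌈·⌉ = 59
j=3: r + 2k = 110.395363… → ⌈·⌉ = 111
j=4: r + 3k = 162.213545… → ⌈·⌉ = 163
j=5: r + 4k = 214.031727… → ⌈·⌉ = 215
j=6: r + 5k = 265.849909… → ⌈·⌉ = 266
j=7: r + 6k = 317.668090… → ⌈·⌉ = 318
j=8: r + 7k = 369.486272… → ⌈·⌉ = 370
j=9: r + 8k = 421.304454… → ⌈·⌉ = 422
j=10: r + 9k = 473.122636… → ⌈·⌉ = 474
j=11: r + 10k = 524.940818… → ⌈·⌉ = 525

7, 59, 111, 163, 215, 266, 318, 370, 422, 474, 525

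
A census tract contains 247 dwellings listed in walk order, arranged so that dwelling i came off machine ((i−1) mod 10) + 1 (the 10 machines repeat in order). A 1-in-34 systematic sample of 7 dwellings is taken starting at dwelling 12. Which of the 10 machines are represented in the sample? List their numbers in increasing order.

Consecutive selections differ by k = 34, so their machine numbers differ by 34 mod 10 = 4.
gcd(34, 10) = 2, so the sample visits 10/2 = 5 distinct residues mod 10.
Start 12 is machine 2; the machines hit are 2, 4, 6, 8, 10.

2, 4, 6, 8, 10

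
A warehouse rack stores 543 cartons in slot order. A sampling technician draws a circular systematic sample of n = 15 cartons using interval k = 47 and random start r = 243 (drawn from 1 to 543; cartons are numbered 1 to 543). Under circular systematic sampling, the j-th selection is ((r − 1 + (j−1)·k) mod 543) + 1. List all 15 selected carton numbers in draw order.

Selection 1: 243
Selection 2: 243 + 47 = 290
Selection 3: 290 + 47 = 337
Selection 4: 337 + 47 = 384
Selection 5: 384 + 47 = 431
Selection 6: 431 + 47 = 478
Selection 7: 478 + 47 = 525
Selection 8: 525 + 47 = 572 → 572 − 543 = 29
Selection 9: 29 + 47 = 76
Selection 10: 76 + 47 = 123
Selection 11: 123 + 47 = 170
Selection 12: 170 + 47 = 217
Selection 13: 217 + 47 = 264
Selection 14: 264 + 47 = 311
Selection 15: 311 + 47 = 358

243, 290, 337, 384, 431, 478, 525, 29, 76, 123, 170, 217, 264, 311, 358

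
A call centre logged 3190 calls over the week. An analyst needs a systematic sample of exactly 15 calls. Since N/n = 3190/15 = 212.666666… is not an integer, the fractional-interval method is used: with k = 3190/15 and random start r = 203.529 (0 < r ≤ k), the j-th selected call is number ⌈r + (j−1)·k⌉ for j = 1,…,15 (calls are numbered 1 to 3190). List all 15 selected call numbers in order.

204, 417, 629, 842, 1055, 1267, 1480, 1693, 1905, 2118, 2331, 2543, 2756, 2969, 3181

j=1: r + 0k = 203.529 → ⌈·⌉ = 204
j=2: r + 1k = 416.195666… → ⌈·⌉ = 417
j=3: r + 2k = 628.862333… → ⌈·⌉ = 629
j=4: r + 3k = 841.529 → ⌈·⌉ = 842
j=5: r + 4k = 1054.195666… → ⌈·⌉ = 1055
j=6: r + 5k = 1266.862333… → ⌈·⌉ = 1267
j=7: r + 6k = 1479.529 → ⌈·⌉ = 1480
j=8: r + 7k = 1692.195666… → ⌈·⌉ = 1693
j=9: r + 8k = 1904.862333… → ⌈·⌉ = 1905
j=10: r + 9k = 2117.529 → ⌈·⌉ = 2118
j=11: r + 10k = 2330.195666… → ⌈·⌉ = 2331
j=12: r + 11k = 2542.862333… → ⌈·⌉ = 2543
j=13: r + 12k = 2755.529 → ⌈·⌉ = 2756
j=14: r + 13k = 2968.195666… → ⌈·⌉ = 2969
j=15: r + 14k = 3180.862333… → ⌈·⌉ = 3181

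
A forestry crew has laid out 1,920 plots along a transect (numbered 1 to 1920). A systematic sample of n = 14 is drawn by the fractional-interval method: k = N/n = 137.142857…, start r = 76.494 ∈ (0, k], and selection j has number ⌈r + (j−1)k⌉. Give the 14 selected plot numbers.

j=1: r + 0k = 76.494 → ⌈·⌉ = 77
j=2: r + 1k = 213.636857… → ⌈·⌉ = 214
j=3: r + 2k = 350.779714… → ⌈·⌉ = 351
j=4: r + 3k = 487.922571… → ⌈·⌉ = 488
j=5: r + 4k = 625.065428… → ⌈·⌉ = 626
j=6: r + 5k = 762.208285… → ⌈·⌉ = 763
j=7: r + 6k = 899.351142… → ⌈·⌉ = 900
j=8: r + 7k = 1036.494 → ⌈·⌉ = 1037
j=9: r + 8k = 1173.636857… → ⌈·⌉ = 1174
j=10: r + 9k = 1310.779714… → ⌈·⌉ = 1311
j=11: r + 10k = 1447.922571… → ⌈·⌉ = 1448
j=12: r + 11k = 1585.065428… → ⌈·⌉ = 1586
j=13: r + 12k = 1722.208285… → ⌈·⌉ = 1723
j=14: r + 13k = 1859.351142… → ⌈·⌉ = 1860

77, 214, 351, 488, 626, 763, 900, 1037, 1174, 1311, 1448, 1586, 1723, 1860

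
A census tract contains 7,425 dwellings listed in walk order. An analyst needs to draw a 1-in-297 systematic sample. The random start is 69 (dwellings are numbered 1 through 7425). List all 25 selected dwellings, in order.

69, 366, 663, 960, 1257, 1554, 1851, 2148, 2445, 2742, 3039, 3336, 3633, 3930, 4227, 4524, 4821, 5118, 5415, 5712, 6009, 6306, 6603, 6900, 7197

dwelling 1: 69
dwelling 2: 69 + 297 = 366
dwelling 3: 366 + 297 = 663
dwelling 4: 663 + 297 = 960
dwelling 5: 960 + 297 = 1257
dwelling 6: 1257 + 297 = 1554
dwelling 7: 1554 + 297 = 1851
dwelling 8: 1851 + 297 = 2148
dwelling 9: 2148 + 297 = 2445
dwelling 10: 2445 + 297 = 2742
dwelling 11: 2742 + 297 = 3039
dwelling 12: 3039 + 297 = 3336
dwelling 13: 3336 + 297 = 3633
dwelling 14: 3633 + 297 = 3930
dwelling 15: 3930 + 297 = 4227
dwelling 16: 4227 + 297 = 4524
dwelling 17: 4524 + 297 = 4821
dwelling 18: 4821 + 297 = 5118
dwelling 19: 5118 + 297 = 5415
dwelling 20: 5415 + 297 = 5712
dwelling 21: 5712 + 297 = 6009
dwelling 22: 6009 + 297 = 6306
dwelling 23: 6306 + 297 = 6603
dwelling 24: 6603 + 297 = 6900
dwelling 25: 6900 + 297 = 7197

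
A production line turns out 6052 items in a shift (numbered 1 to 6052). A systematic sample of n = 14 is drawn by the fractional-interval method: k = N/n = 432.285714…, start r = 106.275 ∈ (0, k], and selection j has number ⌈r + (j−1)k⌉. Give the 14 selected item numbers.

107, 539, 971, 1404, 1836, 2268, 2700, 3133, 3565, 3997, 4430, 4862, 5294, 5726

j=1: r + 0k = 106.275 → ⌈·⌉ = 107
j=2: r + 1k = 538.560714… → ⌈·⌉ = 539
j=3: r + 2k = 970.846428… → ⌈·⌉ = 971
j=4: r + 3k = 1403.132142… → ⌈·⌉ = 1404
j=5: r + 4k = 1835.417857… → ⌈·⌉ = 1836
j=6: r + 5k = 2267.703571… → ⌈·⌉ = 2268
j=7: r + 6k = 2699.989285… → ⌈·⌉ = 2700
j=8: r + 7k = 3132.275 → ⌈·⌉ = 3133
j=9: r + 8k = 3564.560714… → ⌈·⌉ = 3565
j=10: r + 9k = 3996.846428… → ⌈·⌉ = 3997
j=11: r + 10k = 4429.132142… → ⌈·⌉ = 4430
j=12: r + 11k = 4861.417857… → ⌈·⌉ = 4862
j=13: r + 12k = 5293.703571… → ⌈·⌉ = 5294
j=14: r + 13k = 5725.989285… → ⌈·⌉ = 5726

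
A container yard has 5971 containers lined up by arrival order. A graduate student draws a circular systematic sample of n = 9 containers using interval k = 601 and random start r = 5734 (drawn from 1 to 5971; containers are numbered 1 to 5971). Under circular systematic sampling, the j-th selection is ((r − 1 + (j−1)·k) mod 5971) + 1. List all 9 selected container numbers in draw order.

Selection 1: 5734
Selection 2: 5734 + 601 = 6335 → 6335 − 5971 = 364
Selection 3: 364 + 601 = 965
Selection 4: 965 + 601 = 1566
Selection 5: 1566 + 601 = 2167
Selection 6: 2167 + 601 = 2768
Selection 7: 2768 + 601 = 3369
Selection 8: 3369 + 601 = 3970
Selection 9: 3970 + 601 = 4571

5734, 364, 965, 1566, 2167, 2768, 3369, 3970, 4571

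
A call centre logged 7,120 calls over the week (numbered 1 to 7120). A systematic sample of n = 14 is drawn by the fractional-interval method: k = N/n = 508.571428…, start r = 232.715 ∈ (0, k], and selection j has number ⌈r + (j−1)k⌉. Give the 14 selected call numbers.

j=1: r + 0k = 232.715 → ⌈·⌉ = 233
j=2: r + 1k = 741.286428… → ⌈·⌉ = 742
j=3: r + 2k = 1249.857857… → ⌈·⌉ = 1250
j=4: r + 3k = 1758.429285… → ⌈·⌉ = 1759
j=5: r + 4k = 2267.000714… → ⌈·⌉ = 2268
j=6: r + 5k = 2775.572142… → ⌈·⌉ = 2776
j=7: r + 6k = 3284.143571… → ⌈·⌉ = 3285
j=8: r + 7k = 3792.715 → ⌈·⌉ = 3793
j=9: r + 8k = 4301.286428… → ⌈·⌉ = 4302
j=10: r + 9k = 4809.857857… → ⌈·⌉ = 4810
j=11: r + 10k = 5318.429285… → ⌈·⌉ = 5319
j=12: r + 11k = 5827.000714… → ⌈·⌉ = 5828
j=13: r + 12k = 6335.572142… → ⌈·⌉ = 6336
j=14: r + 13k = 6844.143571… → ⌈·⌉ = 6845

233, 742, 1250, 1759, 2268, 2776, 3285, 3793, 4302, 4810, 5319, 5828, 6336, 6845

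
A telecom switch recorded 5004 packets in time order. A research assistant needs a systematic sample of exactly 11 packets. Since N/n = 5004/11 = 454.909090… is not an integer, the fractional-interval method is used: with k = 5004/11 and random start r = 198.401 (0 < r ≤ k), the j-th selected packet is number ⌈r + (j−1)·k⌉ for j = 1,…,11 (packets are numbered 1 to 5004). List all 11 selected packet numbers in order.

199, 654, 1109, 1564, 2019, 2473, 2928, 3383, 3838, 4293, 4748

j=1: r + 0k = 198.401 → ⌈·⌉ = 199
j=2: r + 1k = 653.310090… → ⌈·⌉ = 654
j=3: r + 2k = 1108.219181… → ⌈·⌉ = 1109
j=4: r + 3k = 1563.128272… → ⌈·⌉ = 1564
j=5: r + 4k = 2018.037363… → ⌈·⌉ = 2019
j=6: r + 5k = 2472.946454… → ⌈·⌉ = 2473
j=7: r + 6k = 2927.855545… → ⌈·⌉ = 2928
j=8: r + 7k = 3382.764636… → ⌈·⌉ = 3383
j=9: r + 8k = 3837.673727… → ⌈·⌉ = 3838
j=10: r + 9k = 4292.582818… → ⌈·⌉ = 4293
j=11: r + 10k = 4747.491909… → ⌈·⌉ = 4748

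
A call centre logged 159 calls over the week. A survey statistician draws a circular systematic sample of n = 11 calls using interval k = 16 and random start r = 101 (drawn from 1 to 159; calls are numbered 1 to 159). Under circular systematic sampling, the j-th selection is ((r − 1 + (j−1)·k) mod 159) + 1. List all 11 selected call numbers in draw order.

101, 117, 133, 149, 6, 22, 38, 54, 70, 86, 102

Selection 1: 101
Selection 2: 101 + 16 = 117
Selection 3: 117 + 16 = 133
Selection 4: 133 + 16 = 149
Selection 5: 149 + 16 = 165 → 165 − 159 = 6
Selection 6: 6 + 16 = 22
Selection 7: 22 + 16 = 38
Selection 8: 38 + 16 = 54
Selection 9: 54 + 16 = 70
Selection 10: 70 + 16 = 86
Selection 11: 86 + 16 = 102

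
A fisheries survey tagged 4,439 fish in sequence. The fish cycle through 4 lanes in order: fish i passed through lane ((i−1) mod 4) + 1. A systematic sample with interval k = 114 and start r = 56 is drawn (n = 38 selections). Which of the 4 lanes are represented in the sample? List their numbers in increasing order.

Consecutive selections differ by k = 114, so their lane numbers differ by 114 mod 4 = 2.
gcd(114, 4) = 2, so the sample visits 4/2 = 2 distinct residues mod 4.
Start 56 is lane 4; the lanes hit are 2, 4.

2, 4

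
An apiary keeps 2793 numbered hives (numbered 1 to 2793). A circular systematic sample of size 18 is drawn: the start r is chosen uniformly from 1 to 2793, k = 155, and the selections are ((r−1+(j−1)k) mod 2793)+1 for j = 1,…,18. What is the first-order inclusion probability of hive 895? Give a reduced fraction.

6/931

For each position j, as r ranges over 1…2793 the j-th selection hits every hive exactly once, so hive 895 is selected for exactly 18 of the 2793 starts.
Inclusion probability = 18/2793 = 6/931.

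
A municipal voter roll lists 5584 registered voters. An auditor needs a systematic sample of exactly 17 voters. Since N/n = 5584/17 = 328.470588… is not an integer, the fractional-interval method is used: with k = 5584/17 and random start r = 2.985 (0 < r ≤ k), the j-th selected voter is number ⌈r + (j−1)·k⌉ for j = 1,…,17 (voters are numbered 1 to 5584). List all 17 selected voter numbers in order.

3, 332, 660, 989, 1317, 1646, 1974, 2303, 2631, 2960, 3288, 3617, 3945, 4274, 4602, 4931, 5259

j=1: r + 0k = 2.985 → ⌈·⌉ = 3
j=2: r + 1k = 331.455588… → ⌈·⌉ = 332
j=3: r + 2k = 659.926176… → ⌈·⌉ = 660
j=4: r + 3k = 988.396764… → ⌈·⌉ = 989
j=5: r + 4k = 1316.867352… → ⌈·⌉ = 1317
j=6: r + 5k = 1645.337941… → ⌈·⌉ = 1646
j=7: r + 6k = 1973.808529… → ⌈·⌉ = 1974
j=8: r + 7k = 2302.279117… → ⌈·⌉ = 2303
j=9: r + 8k = 2630.749705… → ⌈·⌉ = 2631
j=10: r + 9k = 2959.220294… → ⌈·⌉ = 2960
j=11: r + 10k = 3287.690882… → ⌈·⌉ = 3288
j=12: r + 11k = 3616.161470… → ⌈·⌉ = 3617
j=13: r + 12k = 3944.632058… → ⌈·⌉ = 3945
j=14: r + 13k = 4273.102647… → ⌈·⌉ = 4274
j=15: r + 14k = 4601.573235… → ⌈·⌉ = 4602
j=16: r + 15k = 4930.043823… → ⌈·⌉ = 4931
j=17: r + 16k = 5258.514411… → ⌈·⌉ = 5259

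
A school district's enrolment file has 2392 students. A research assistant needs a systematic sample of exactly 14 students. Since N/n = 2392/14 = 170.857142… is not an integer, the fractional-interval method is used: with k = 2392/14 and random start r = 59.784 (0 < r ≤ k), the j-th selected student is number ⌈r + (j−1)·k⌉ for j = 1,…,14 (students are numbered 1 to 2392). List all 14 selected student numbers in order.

j=1: r + 0k = 59.784 → ⌈·⌉ = 60
j=2: r + 1k = 230.641142… → ⌈·⌉ = 231
j=3: r + 2k = 401.498285… → ⌈·⌉ = 402
j=4: r + 3k = 572.355428… → ⌈·⌉ = 573
j=5: r + 4k = 743.212571… → ⌈·⌉ = 744
j=6: r + 5k = 914.069714… → ⌈·⌉ = 915
j=7: r + 6k = 1084.926857… → ⌈·⌉ = 1085
j=8: r + 7k = 1255.784 → ⌈·⌉ = 1256
j=9: r + 8k = 1426.641142… → ⌈·⌉ = 1427
j=10: r + 9k = 1597.498285… → ⌈·⌉ = 1598
j=11: r + 10k = 1768.355428… → ⌈·⌉ = 1769
j=12: r + 11k = 1939.212571… → ⌈·⌉ = 1940
j=13: r + 12k = 2110.069714… → ⌈·⌉ = 2111
j=14: r + 13k = 2280.926857… → ⌈·⌉ = 2281

60, 231, 402, 573, 744, 915, 1085, 1256, 1427, 1598, 1769, 1940, 2111, 2281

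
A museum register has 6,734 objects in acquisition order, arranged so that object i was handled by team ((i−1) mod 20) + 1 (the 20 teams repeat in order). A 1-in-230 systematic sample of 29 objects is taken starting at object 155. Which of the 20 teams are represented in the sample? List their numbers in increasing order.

Consecutive selections differ by k = 230, so their team numbers differ by 230 mod 20 = 10.
gcd(230, 20) = 10, so the sample visits 20/10 = 2 distinct residues mod 20.
Start 155 is team 15; the teams hit are 5, 15.

5, 15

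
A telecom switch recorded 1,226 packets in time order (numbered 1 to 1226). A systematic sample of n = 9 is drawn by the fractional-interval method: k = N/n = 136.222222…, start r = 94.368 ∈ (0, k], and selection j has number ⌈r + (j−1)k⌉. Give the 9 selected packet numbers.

j=1: r + 0k = 94.368 → ⌈·⌉ = 95
j=2: r + 1k = 230.590222… → ⌈·⌉ = 231
j=3: r + 2k = 366.812444… → ⌈·⌉ = 367
j=4: r + 3k = 503.034666… → ⌈·⌉ = 504
j=5: r + 4k = 639.256888… → ⌈·⌉ = 640
j=6: r + 5k = 775.479111… → ⌈·⌉ = 776
j=7: r + 6k = 911.701333… → ⌈·⌉ = 912
j=8: r + 7k = 1047.923555… → ⌈·⌉ = 1048
j=9: r + 8k = 1184.145777… → ⌈·⌉ = 1185

95, 231, 367, 504, 640, 776, 912, 1048, 1185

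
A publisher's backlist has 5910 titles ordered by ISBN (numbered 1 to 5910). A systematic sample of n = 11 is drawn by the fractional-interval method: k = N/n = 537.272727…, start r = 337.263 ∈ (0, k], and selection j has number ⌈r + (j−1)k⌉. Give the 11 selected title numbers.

j=1: r + 0k = 337.263 → ⌈·⌉ = 338
j=2: r + 1k = 874.535727… → ⌈·⌉ = 875
j=3: r + 2k = 1411.808454… → ⌈·⌉ = 1412
j=4: r + 3k = 1949.081181… → ⌈·⌉ = 1950
j=5: r + 4k = 2486.353909… → ⌈·⌉ = 2487
j=6: r + 5k = 3023.626636… → ⌈·⌉ = 3024
j=7: r + 6k = 3560.899363… → ⌈·⌉ = 3561
j=8: r + 7k = 4098.172090… → ⌈·⌉ = 4099
j=9: r + 8k = 4635.444818… → ⌈·⌉ = 4636
j=10: r + 9k = 5172.717545… → ⌈·⌉ = 5173
j=11: r + 10k = 5709.990272… → ⌈·⌉ = 5710

338, 875, 1412, 1950, 2487, 3024, 3561, 4099, 4636, 5173, 5710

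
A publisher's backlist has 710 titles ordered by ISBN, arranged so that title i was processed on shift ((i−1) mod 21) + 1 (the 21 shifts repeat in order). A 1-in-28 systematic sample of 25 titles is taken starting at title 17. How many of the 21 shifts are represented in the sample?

Consecutive selections differ by k = 28, so their shift numbers differ by 28 mod 21 = 7.
gcd(28, 21) = 7, so the sample visits 21/7 = 3 distinct residues mod 21.
Start 17 is shift 17; the shifts hit are 3, 10, 17.

3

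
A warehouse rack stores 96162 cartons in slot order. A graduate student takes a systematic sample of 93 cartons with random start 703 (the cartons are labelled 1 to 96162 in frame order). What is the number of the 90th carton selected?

k = 96162/93 = 1034
90th selection = r + (90−1)·k = 703 + 89×1034 = 703 + 92026 = 92729

92729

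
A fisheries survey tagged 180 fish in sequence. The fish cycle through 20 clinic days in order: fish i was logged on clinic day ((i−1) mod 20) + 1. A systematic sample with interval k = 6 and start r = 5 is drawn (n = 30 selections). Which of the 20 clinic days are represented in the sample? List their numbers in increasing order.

Consecutive selections differ by k = 6, so their clinic day numbers differ by 6 mod 20 = 6.
gcd(6, 20) = 2, so the sample visits 20/2 = 10 distinct residues mod 20.
Start 5 is clinic day 5; the clinic days hit are 1, 3, 5, 7, 9, 11, 13, 15, 17, 19.

1, 3, 5, 7, 9, 11, 13, 15, 17, 19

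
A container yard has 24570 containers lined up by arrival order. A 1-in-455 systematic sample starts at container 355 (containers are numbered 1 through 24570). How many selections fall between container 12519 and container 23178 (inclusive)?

24

k = 455
First selection ≥ 12519: 355 + ⌈(12519−355)/455⌉·455 = 355 + 27×455 = 12640
Last selection ≤ 23178: 355 + ⌊(23178−355)/455⌋·455 = 355 + 50×455 = 23105
Count = 50 − 27 + 1 = 24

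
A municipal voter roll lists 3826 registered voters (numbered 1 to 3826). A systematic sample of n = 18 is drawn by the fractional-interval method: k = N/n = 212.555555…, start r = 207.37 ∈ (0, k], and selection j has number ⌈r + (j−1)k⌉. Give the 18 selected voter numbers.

208, 420, 633, 846, 1058, 1271, 1483, 1696, 1908, 2121, 2333, 2546, 2759, 2971, 3184, 3396, 3609, 3821

j=1: r + 0k = 207.37 → ⌈·⌉ = 208
j=2: r + 1k = 419.925555… → ⌈·⌉ = 420
j=3: r + 2k = 632.481111… → ⌈·⌉ = 633
j=4: r + 3k = 845.036666… → ⌈·⌉ = 846
j=5: r + 4k = 1057.592222… → ⌈·⌉ = 1058
j=6: r + 5k = 1270.147777… → ⌈·⌉ = 1271
j=7: r + 6k = 1482.703333… → ⌈·⌉ = 1483
j=8: r + 7k = 1695.258888… → ⌈·⌉ = 1696
j=9: r + 8k = 1907.814444… → ⌈·⌉ = 1908
j=10: r + 9k = 2120.37 → ⌈·⌉ = 2121
j=11: r + 10k = 2332.925555… → ⌈·⌉ = 2333
j=12: r + 11k = 2545.481111… → ⌈·⌉ = 2546
j=13: r + 12k = 2758.036666… → ⌈·⌉ = 2759
j=14: r + 13k = 2970.592222… → ⌈·⌉ = 2971
j=15: r + 14k = 3183.147777… → ⌈·⌉ = 3184
j=16: r + 15k = 3395.703333… → ⌈·⌉ = 3396
j=17: r + 16k = 3608.258888… → ⌈·⌉ = 3609
j=18: r + 17k = 3820.814444… → ⌈·⌉ = 3821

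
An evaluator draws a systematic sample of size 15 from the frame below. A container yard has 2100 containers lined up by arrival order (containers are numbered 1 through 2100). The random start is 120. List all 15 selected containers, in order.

120, 260, 400, 540, 680, 820, 960, 1100, 1240, 1380, 1520, 1660, 1800, 1940, 2080

k = N/n = 2100/15 = 140
container 1: 120
container 2: 120 + 140 = 260
container 3: 260 + 140 = 400
container 4: 400 + 140 = 540
container 5: 540 + 140 = 680
container 6: 680 + 140 = 820
container 7: 820 + 140 = 960
container 8: 960 + 140 = 1100
container 9: 1100 + 140 = 1240
container 10: 1240 + 140 = 1380
container 11: 1380 + 140 = 1520
container 12: 1520 + 140 = 1660
container 13: 1660 + 140 = 1800
container 14: 1800 + 140 = 1940
container 15: 1940 + 140 = 2080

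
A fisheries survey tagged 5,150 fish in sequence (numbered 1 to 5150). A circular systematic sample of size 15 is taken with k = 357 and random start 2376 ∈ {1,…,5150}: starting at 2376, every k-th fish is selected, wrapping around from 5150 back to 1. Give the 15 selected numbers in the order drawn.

2376, 2733, 3090, 3447, 3804, 4161, 4518, 4875, 82, 439, 796, 1153, 1510, 1867, 2224

Selection 1: 2376
Selection 2: 2376 + 357 = 2733
Selection 3: 2733 + 357 = 3090
Selection 4: 3090 + 357 = 3447
Selection 5: 3447 + 357 = 3804
Selection 6: 3804 + 357 = 4161
Selection 7: 4161 + 357 = 4518
Selection 8: 4518 + 357 = 4875
Selection 9: 4875 + 357 = 5232 → 5232 − 5150 = 82
Selection 10: 82 + 357 = 439
Selection 11: 439 + 357 = 796
Selection 12: 796 + 357 = 1153
Selection 13: 1153 + 357 = 1510
Selection 14: 1510 + 357 = 1867
Selection 15: 1867 + 357 = 2224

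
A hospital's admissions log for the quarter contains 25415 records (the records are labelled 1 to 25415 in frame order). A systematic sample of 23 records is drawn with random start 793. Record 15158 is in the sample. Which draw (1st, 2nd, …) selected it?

k = 25415/23 = 1105
position = (15158 − 793)/1105 + 1 = 14365/1105 + 1 = 13 + 1 = 14

14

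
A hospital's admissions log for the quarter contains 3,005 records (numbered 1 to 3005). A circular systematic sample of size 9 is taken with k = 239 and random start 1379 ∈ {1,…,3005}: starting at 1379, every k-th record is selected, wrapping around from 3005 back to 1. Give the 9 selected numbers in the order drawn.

1379, 1618, 1857, 2096, 2335, 2574, 2813, 47, 286

Selection 1: 1379
Selection 2: 1379 + 239 = 1618
Selection 3: 1618 + 239 = 1857
Selection 4: 1857 + 239 = 2096
Selection 5: 2096 + 239 = 2335
Selection 6: 2335 + 239 = 2574
Selection 7: 2574 + 239 = 2813
Selection 8: 2813 + 239 = 3052 → 3052 − 3005 = 47
Selection 9: 47 + 239 = 286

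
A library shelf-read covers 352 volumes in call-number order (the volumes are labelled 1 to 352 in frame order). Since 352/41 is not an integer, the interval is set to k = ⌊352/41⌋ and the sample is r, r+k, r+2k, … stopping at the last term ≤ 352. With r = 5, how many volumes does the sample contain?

44

k = ⌊352/41⌋ = 8
Achieved size = ⌊(352 − 5)/8⌋ + 1 = ⌊347/8⌋ + 1 = 43 + 1 = 44
(last selection: 5 + 43×8 = 349 ≤ 352; next would be 357 > 352)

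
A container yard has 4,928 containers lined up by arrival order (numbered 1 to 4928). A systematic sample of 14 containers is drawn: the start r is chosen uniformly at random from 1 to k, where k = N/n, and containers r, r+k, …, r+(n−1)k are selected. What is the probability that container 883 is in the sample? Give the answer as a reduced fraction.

1/352

k = 4928/14 = 352.
Container 883 is selected iff r ≡ 883 (mod 352); exactly one such r in {1,…,352}.
Inclusion probability = 1/352.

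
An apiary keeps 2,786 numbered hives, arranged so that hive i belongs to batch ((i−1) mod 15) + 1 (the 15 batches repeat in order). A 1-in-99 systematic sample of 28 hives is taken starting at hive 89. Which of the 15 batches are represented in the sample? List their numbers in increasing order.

Consecutive selections differ by k = 99, so their batch numbers differ by 99 mod 15 = 9.
gcd(99, 15) = 3, so the sample visits 15/3 = 5 distinct residues mod 15.
Start 89 is batch 14; the batches hit are 2, 5, 8, 11, 14.

2, 5, 8, 11, 14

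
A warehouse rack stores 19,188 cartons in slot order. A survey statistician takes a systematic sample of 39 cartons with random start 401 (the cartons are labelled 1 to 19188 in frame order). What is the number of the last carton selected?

19097

k = 19188/39 = 492
39th selection = r + (39−1)·k = 401 + 38×492 = 401 + 18696 = 19097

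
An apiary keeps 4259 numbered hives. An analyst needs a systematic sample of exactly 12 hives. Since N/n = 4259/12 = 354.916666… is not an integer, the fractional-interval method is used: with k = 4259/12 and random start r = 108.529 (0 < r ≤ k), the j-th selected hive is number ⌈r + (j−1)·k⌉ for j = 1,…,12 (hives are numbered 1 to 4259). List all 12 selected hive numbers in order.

109, 464, 819, 1174, 1529, 1884, 2239, 2593, 2948, 3303, 3658, 4013

j=1: r + 0k = 108.529 → ⌈·⌉ = 109
j=2: r + 1k = 463.445666… → ⌈·⌉ = 464
j=3: r + 2k = 818.362333… → ⌈·⌉ = 819
j=4: r + 3k = 1173.279 → ⌈·⌉ = 1174
j=5: r + 4k = 1528.195666… → ⌈·⌉ = 1529
j=6: r + 5k = 1883.112333… → ⌈·⌉ = 1884
j=7: r + 6k = 2238.029 → ⌈·⌉ = 2239
j=8: r + 7k = 2592.945666… → ⌈·⌉ = 2593
j=9: r + 8k = 2947.862333… → ⌈·⌉ = 2948
j=10: r + 9k = 3302.779 → ⌈·⌉ = 3303
j=11: r + 10k = 3657.695666… → ⌈·⌉ = 3658
j=12: r + 11k = 4012.612333… → ⌈·⌉ = 4013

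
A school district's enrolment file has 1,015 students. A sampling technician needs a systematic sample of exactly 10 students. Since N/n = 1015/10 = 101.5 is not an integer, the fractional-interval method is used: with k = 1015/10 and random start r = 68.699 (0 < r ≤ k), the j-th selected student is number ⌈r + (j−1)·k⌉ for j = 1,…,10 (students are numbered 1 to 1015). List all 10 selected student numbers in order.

j=1: r + 0k = 68.699 → ⌈·⌉ = 69
j=2: r + 1k = 170.199 → ⌈·⌉ = 171
j=3: r + 2k = 271.699 → ⌈·⌉ = 272
j=4: r + 3k = 373.199 → ⌈·⌉ = 374
j=5: r + 4k = 474.699 → ⌈·⌉ = 475
j=6: r + 5k = 576.199 → ⌈·⌉ = 577
j=7: r + 6k = 677.699 → ⌈·⌉ = 678
j=8: r + 7k = 779.199 → ⌈·⌉ = 780
j=9: r + 8k = 880.699 → ⌈·⌉ = 881
j=10: r + 9k = 982.199 → ⌈·⌉ = 983

69, 171, 272, 374, 475, 577, 678, 780, 881, 983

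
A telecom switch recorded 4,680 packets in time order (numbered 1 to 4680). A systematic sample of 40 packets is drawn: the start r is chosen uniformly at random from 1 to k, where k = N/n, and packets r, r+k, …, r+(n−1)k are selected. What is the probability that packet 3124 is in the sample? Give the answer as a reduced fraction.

1/117

k = 4680/40 = 117.
Packet 3124 is selected iff r ≡ 3124 (mod 117); exactly one such r in {1,…,117}.
Inclusion probability = 1/117.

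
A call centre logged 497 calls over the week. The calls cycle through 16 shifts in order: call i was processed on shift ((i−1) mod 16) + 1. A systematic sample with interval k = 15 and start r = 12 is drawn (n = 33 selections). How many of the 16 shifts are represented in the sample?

Consecutive selections differ by k = 15, so their shift numbers differ by 15 mod 16 = 15.
gcd(15, 16) = 1, so the sample visits 16/1 = 16 distinct residues mod 16.
Start 12 is shift 12; the shifts hit are 1, 2, 3, 4, 5, 6, 7, 8, 9, 10, 11, 12, 13, 14, 15, 16.

16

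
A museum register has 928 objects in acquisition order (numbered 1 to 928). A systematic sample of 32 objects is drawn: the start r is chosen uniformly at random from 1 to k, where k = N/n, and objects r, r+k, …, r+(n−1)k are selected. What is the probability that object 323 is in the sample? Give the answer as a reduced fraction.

1/29

k = 928/32 = 29.
Object 323 is selected iff r ≡ 323 (mod 29); exactly one such r in {1,…,29}.
Inclusion probability = 1/29.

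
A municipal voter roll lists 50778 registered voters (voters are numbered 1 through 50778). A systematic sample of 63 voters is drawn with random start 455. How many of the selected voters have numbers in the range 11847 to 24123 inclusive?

k = 50778/63 = 806
First selection ≥ 11847: 455 + ⌈(11847−455)/806⌉·806 = 455 + 15×806 = 12545
Last selection ≤ 24123: 455 + ⌊(24123−455)/806⌋·806 = 455 + 29×806 = 23829
Count = 29 − 15 + 1 = 15

15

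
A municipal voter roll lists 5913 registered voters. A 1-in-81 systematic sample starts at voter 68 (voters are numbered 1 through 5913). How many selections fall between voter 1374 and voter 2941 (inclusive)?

19

k = 81
First selection ≥ 1374: 68 + ⌈(1374−68)/81⌉·81 = 68 + 17×81 = 1445
Last selection ≤ 2941: 68 + ⌊(2941−68)/81⌋·81 = 68 + 35×81 = 2903
Count = 35 − 17 + 1 = 19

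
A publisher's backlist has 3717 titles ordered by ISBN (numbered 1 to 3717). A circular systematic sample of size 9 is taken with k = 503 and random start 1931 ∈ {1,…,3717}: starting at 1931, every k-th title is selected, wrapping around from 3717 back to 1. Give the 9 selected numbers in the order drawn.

Selection 1: 1931
Selection 2: 1931 + 503 = 2434
Selection 3: 2434 + 503 = 2937
Selection 4: 2937 + 503 = 3440
Selection 5: 3440 + 503 = 3943 → 3943 − 3717 = 226
Selection 6: 226 + 503 = 729
Selection 7: 729 + 503 = 1232
Selection 8: 1232 + 503 = 1735
Selection 9: 1735 + 503 = 2238

1931, 2434, 2937, 3440, 226, 729, 1232, 1735, 2238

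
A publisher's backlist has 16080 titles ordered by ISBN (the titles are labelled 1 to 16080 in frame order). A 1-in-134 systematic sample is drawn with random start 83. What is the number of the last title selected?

k = 134
120th selection = r + (120−1)·k = 83 + 119×134 = 83 + 15946 = 16029

16029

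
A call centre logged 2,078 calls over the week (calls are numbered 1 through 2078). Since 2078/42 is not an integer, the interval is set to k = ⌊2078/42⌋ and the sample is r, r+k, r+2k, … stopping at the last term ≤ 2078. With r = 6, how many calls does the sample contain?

k = ⌊2078/42⌋ = 49
Achieved size = ⌊(2078 − 6)/49⌋ + 1 = ⌊2072/49⌋ + 1 = 42 + 1 = 43
(last selection: 6 + 42×49 = 2064 ≤ 2078; next would be 2113 > 2078)

43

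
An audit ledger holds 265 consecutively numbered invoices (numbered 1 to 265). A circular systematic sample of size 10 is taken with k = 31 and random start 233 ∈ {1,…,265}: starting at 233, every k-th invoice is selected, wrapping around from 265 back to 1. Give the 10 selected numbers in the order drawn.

233, 264, 30, 61, 92, 123, 154, 185, 216, 247

Selection 1: 233
Selection 2: 233 + 31 = 264
Selection 3: 264 + 31 = 295 → 295 − 265 = 30
Selection 4: 30 + 31 = 61
Selection 5: 61 + 31 = 92
Selection 6: 92 + 31 = 123
Selection 7: 123 + 31 = 154
Selection 8: 154 + 31 = 185
Selection 9: 185 + 31 = 216
Selection 10: 216 + 31 = 247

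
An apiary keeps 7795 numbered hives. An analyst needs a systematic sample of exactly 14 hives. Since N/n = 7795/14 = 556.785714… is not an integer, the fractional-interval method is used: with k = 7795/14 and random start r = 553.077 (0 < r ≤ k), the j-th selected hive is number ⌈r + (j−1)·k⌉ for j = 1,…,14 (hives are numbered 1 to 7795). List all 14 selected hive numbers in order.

j=1: r + 0k = 553.077 → ⌈·⌉ = 554
j=2: r + 1k = 1109.862714… → ⌈·⌉ = 1110
j=3: r + 2k = 1666.648428… → ⌈·⌉ = 1667
j=4: r + 3k = 2223.434142… → ⌈·⌉ = 2224
j=5: r + 4k = 2780.219857… → ⌈·⌉ = 2781
j=6: r + 5k = 3337.005571… → ⌈·⌉ = 3338
j=7: r + 6k = 3893.791285… → ⌈·⌉ = 3894
j=8: r + 7k = 4450.577 → ⌈·⌉ = 4451
j=9: r + 8k = 5007.362714… → ⌈·⌉ = 5008
j=10: r + 9k = 5564.148428… → ⌈·⌉ = 5565
j=11: r + 10k = 6120.934142… → ⌈·⌉ = 6121
j=12: r + 11k = 6677.719857… → ⌈·⌉ = 6678
j=13: r + 12k = 7234.505571… → ⌈·⌉ = 7235
j=14: r + 13k = 7791.291285… → ⌈·⌉ = 7792

554, 1110, 1667, 2224, 2781, 3338, 3894, 4451, 5008, 5565, 6121, 6678, 7235, 7792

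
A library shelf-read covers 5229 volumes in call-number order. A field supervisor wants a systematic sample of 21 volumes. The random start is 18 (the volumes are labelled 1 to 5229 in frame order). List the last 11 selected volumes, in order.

k = N/n = 5229/21 = 249
11th selection = 18 + 10×249 = 2508
12th: 2508 + 249 = 2757
13th: 2757 + 249 = 3006
14th: 3006 + 249 = 3255
15th: 3255 + 249 = 3504
16th: 3504 + 249 = 3753
17th: 3753 + 249 = 4002
18th: 4002 + 249 = 4251
19th: 4251 + 249 = 4500
20th: 4500 + 249 = 4749
21st: 4749 + 249 = 4998

2508, 2757, 3006, 3255, 3504, 3753, 4002, 4251, 4500, 4749, 4998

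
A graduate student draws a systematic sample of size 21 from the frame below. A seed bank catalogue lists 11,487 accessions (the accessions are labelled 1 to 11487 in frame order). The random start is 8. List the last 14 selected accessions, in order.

3837, 4384, 4931, 5478, 6025, 6572, 7119, 7666, 8213, 8760, 9307, 9854, 10401, 10948

k = N/n = 11487/21 = 547
8th selection = 8 + 7×547 = 3837
9th: 3837 + 547 = 4384
10th: 4384 + 547 = 4931
11th: 4931 + 547 = 5478
12th: 5478 + 547 = 6025
13th: 6025 + 547 = 6572
14th: 6572 + 547 = 7119
15th: 7119 + 547 = 7666
16th: 7666 + 547 = 8213
17th: 8213 + 547 = 8760
18th: 8760 + 547 = 9307
19th: 9307 + 547 = 9854
20th: 9854 + 547 = 10401
21st: 10401 + 547 = 10948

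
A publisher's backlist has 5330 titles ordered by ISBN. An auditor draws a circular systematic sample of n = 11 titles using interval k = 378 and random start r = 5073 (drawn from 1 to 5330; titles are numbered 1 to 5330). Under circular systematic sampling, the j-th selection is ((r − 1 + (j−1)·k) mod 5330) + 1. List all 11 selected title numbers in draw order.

Selection 1: 5073
Selection 2: 5073 + 378 = 5451 → 5451 − 5330 = 121
Selection 3: 121 + 378 = 499
Selection 4: 499 + 378 = 877
Selection 5: 877 + 378 = 1255
Selection 6: 1255 + 378 = 1633
Selection 7: 1633 + 378 = 2011
Selection 8: 2011 + 378 = 2389
Selection 9: 2389 + 378 = 2767
Selection 10: 2767 + 378 = 3145
Selection 11: 3145 + 378 = 3523

5073, 121, 499, 877, 1255, 1633, 2011, 2389, 2767, 3145, 3523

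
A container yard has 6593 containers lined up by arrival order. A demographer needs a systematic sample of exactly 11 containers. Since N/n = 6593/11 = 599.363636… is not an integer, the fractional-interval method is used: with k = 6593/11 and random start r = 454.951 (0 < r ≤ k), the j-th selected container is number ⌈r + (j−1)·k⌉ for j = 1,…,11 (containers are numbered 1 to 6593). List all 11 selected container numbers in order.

j=1: r + 0k = 454.951 → ⌈·⌉ = 455
j=2: r + 1k = 1054.314636… → ⌈·⌉ = 1055
j=3: r + 2k = 1653.678272… → ⌈·⌉ = 1654
j=4: r + 3k = 2253.041909… → ⌈·⌉ = 2254
j=5: r + 4k = 2852.405545… → ⌈·⌉ = 2853
j=6: r + 5k = 3451.769181… → ⌈·⌉ = 3452
j=7: r + 6k = 4051.132818… → ⌈·⌉ = 4052
j=8: r + 7k = 4650.496454… → ⌈·⌉ = 4651
j=9: r + 8k = 5249.860090… → ⌈·⌉ = 5250
j=10: r + 9k = 5849.223727… → ⌈·⌉ = 5850
j=11: r + 10k = 6448.587363… → ⌈·⌉ = 6449

455, 1055, 1654, 2254, 2853, 3452, 4052, 4651, 5250, 5850, 6449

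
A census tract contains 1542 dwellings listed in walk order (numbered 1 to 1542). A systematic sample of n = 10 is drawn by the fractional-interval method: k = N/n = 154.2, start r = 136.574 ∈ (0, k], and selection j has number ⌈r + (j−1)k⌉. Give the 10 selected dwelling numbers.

j=1: r + 0k = 136.574 → ⌈·⌉ = 137
j=2: r + 1k = 290.774 → ⌈·⌉ = 291
j=3: r + 2k = 444.974 → ⌈·⌉ = 445
j=4: r + 3k = 599.174 → ⌈·⌉ = 600
j=5: r + 4k = 753.374 → ⌈·⌉ = 754
j=6: r + 5k = 907.574 → ⌈·⌉ = 908
j=7: r + 6k = 1061.774 → ⌈·⌉ = 1062
j=8: r + 7k = 1215.974 → ⌈·⌉ = 1216
j=9: r + 8k = 1370.174 → ⌈·⌉ = 1371
j=10: r + 9k = 1524.374 → ⌈·⌉ = 1525

137, 291, 445, 600, 754, 908, 1062, 1216, 1371, 1525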